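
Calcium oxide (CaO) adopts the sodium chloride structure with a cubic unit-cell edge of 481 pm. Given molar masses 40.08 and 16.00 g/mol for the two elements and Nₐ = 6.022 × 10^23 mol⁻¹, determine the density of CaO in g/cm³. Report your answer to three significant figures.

The sodium chloride structure contains Z = 4 formula units per cell; M(CaO) = 40.08 + 16.00 = 56.08 g/mol.
a³ = (4.810 × 10^-8 cm)³ = 1.113 × 10^-22 cm³.
ρ = 4 × 56.08 / (6.022 × 10²³ × 1.113 × 10^-22) = 3.347 g/cm³.

3.35 g/cm³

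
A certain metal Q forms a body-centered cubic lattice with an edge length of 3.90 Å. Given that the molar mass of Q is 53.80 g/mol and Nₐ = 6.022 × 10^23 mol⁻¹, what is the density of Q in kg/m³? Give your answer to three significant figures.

A BCC unit cell contains Z = 2 atoms.
Cell volume: a³ = (3.90 Å)³ = (3.900 × 10^-8 cm)³ = 5.932 × 10^-23 cm³.
ρ = Z·M/(N_A·a³) = 2 × 53.80 / (6.022 × 10²³ × 5.932 × 10^-23) = 3.012 g/cm³ = 3010 kg/m³.

3010 kg/m³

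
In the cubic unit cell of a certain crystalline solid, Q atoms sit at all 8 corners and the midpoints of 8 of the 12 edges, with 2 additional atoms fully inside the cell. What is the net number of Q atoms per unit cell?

5

Corner atoms are shared by 8 cells (1/8 each), edge atoms by 4 (1/4 each), interior atoms are unshared.
Net atoms = 8 × 1/8 + 8 × 1/4 + 2 = 1 + 2 + 2 = 5.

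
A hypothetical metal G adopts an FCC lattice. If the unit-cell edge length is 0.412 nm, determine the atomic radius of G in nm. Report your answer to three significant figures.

In an FCC lattice, atoms touch along the face diagonal, so √2·a = 4r.
r = √2·a/4 = 1.4142 × 0.412 / 4 = 0.146 nm.

0.146 nm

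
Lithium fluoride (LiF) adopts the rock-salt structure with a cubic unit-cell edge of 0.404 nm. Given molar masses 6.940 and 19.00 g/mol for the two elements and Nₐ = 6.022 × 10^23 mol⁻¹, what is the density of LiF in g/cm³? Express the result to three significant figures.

The rock-salt structure contains Z = 4 formula units per cell; M(LiF) = 6.940 + 19.00 = 25.94 g/mol.
a³ = (4.040 × 10^-8 cm)³ = 6.594 × 10^-23 cm³.
ρ = 4 × 25.94 / (6.022 × 10²³ × 6.594 × 10^-23) = 2.613 g/cm³.

2.61 g/cm³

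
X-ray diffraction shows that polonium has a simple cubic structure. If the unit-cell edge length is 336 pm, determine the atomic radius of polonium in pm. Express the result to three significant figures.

168 pm

In a simple cubic lattice, atoms touch along the cell edge, so a = 2r.
r = a/2 = 336/2 = 168 pm.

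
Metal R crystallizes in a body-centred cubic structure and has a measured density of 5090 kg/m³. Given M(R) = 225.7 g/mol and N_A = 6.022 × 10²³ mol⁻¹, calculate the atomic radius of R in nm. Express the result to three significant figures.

0.229 nm

For a BCC cell (Z = 2), a³ = Z·M/(N_A·ρ) = 2 × 225.7 / (6.022 × 10²³ × 5.090) = 1.473 × 10^-22 cm³, so a = 5.281 × 10^-8 cm = 0.5281 nm.
Atoms touch along the body diagonal, so √3·a = 4r, so r = 0.4330 × a = 0.229 nm.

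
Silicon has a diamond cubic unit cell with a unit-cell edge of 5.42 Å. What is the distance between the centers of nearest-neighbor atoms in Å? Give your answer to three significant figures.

2.35 Å

In a diamond cubic structure, nearest neighbors lie along the body diagonal with √3·a = 8r; the nearest-neighbor distance equals 2r = 0.4330·a.
d = 0.4330 × 5.42 = 2.35 Å.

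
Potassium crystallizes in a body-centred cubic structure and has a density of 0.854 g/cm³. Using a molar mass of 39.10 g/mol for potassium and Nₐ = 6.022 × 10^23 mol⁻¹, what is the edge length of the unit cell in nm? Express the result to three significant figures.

0.534 nm

With Z = 2 atoms per BCC cell, a³ = Z·M/(N_A·ρ) = 2 × 39.10 / (6.022 × 10²³ × 0.8540 g/cm³) = 1.521 × 10^-22 cm³.
a = (1.521 × 10^-22)^(1/3) = 5.337 × 10^-8 cm = 0.534 nm.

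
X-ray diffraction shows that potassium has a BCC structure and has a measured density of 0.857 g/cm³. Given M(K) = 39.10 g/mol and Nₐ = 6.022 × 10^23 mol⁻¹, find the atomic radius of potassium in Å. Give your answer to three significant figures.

For a BCC cell (Z = 2), a³ = Z·M/(N_A·ρ) = 2 × 39.10 / (6.022 × 10²³ × 0.8570) = 1.515 × 10^-22 cm³, so a = 5.331 × 10^-8 cm = 5.331 Å.
Atoms touch along the body diagonal, so √3·a = 4r, so r = 0.4330 × a = 2.31 Å.

2.31 Å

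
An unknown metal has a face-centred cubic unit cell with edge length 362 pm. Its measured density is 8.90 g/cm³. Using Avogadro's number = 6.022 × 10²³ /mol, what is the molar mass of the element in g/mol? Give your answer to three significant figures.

An FCC cell has Z = 4 atoms; a = 3.620 × 10^-8 cm.
M = ρ·N_A·a³/Z = 8.90 × 6.022 × 10²³ × 4.744 × 10^-23 / 4 = 63.6 g/mol.

63.6 g/mol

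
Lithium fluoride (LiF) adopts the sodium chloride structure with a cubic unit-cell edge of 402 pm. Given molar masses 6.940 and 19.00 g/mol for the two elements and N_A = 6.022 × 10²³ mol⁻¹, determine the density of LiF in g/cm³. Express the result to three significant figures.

The sodium chloride structure contains Z = 4 formula units per cell; M(LiF) = 6.940 + 19.00 = 25.94 g/mol.
a³ = (4.020 × 10^-8 cm)³ = 6.496 × 10^-23 cm³.
ρ = 4 × 25.94 / (6.022 × 10²³ × 6.496 × 10^-23) = 2.652 g/cm³.

2.65 g/cm³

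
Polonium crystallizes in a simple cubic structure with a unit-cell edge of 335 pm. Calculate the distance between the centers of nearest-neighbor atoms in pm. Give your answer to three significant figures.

335 pm

In a simple cubic structure, atoms touch along the cell edge, so a = 2r; the nearest-neighbor distance equals 2r = 1.000·a.
d = 1.000 × 335 = 335 pm.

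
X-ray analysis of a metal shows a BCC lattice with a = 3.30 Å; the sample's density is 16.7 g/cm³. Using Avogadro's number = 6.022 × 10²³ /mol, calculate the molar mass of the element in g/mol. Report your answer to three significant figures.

181 g/mol

A BCC cell has Z = 2 atoms; a = 3.300 × 10^-8 cm.
M = ρ·N_A·a³/Z = 16.7 × 6.022 × 10²³ × 3.594 × 10^-23 / 2 = 181 g/mol.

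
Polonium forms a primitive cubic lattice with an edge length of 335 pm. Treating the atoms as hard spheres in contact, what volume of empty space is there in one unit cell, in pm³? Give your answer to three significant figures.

In a simple cubic lattice atoms touch along the cell edge, so a = 2r, so r = 0.5000a = 167.5 pm.
V_cell = a³ = 3.760 × 10^7 pm³; V_atoms = 1 × (4/3)πr³ = 1.968 × 10^7 pm³.
Empty space = 3.760 × 10^7 − 1.968 × 10^7 = 1.79 × 10^7 pm³.

1.79 × 10^7 pm³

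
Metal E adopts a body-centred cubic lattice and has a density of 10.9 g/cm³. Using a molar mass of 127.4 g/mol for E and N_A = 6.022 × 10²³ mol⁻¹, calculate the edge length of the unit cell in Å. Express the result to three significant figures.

With Z = 2 atoms per BCC cell, a³ = Z·M/(N_A·ρ) = 2 × 127.4 / (6.022 × 10²³ × 10.90 g/cm³) = 3.882 × 10^-23 cm³.
a = (3.882 × 10^-23)^(1/3) = 3.386 × 10^-8 cm = 3.39 Å.

3.39 Å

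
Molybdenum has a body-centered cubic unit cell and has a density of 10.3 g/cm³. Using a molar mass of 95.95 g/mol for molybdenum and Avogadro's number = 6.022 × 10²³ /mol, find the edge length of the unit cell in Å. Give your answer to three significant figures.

With Z = 2 atoms per BCC cell, a³ = Z·M/(N_A·ρ) = 2 × 95.95 / (6.022 × 10²³ × 10.30 g/cm³) = 3.094 × 10^-23 cm³.
a = (3.094 × 10^-23)^(1/3) = 3.139 × 10^-8 cm = 3.14 Å.

3.14 Å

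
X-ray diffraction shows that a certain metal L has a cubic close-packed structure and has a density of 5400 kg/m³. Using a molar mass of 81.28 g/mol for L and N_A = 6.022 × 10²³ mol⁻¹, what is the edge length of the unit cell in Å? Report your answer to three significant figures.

4.64 Å

With Z = 4 atoms per FCC cell, a³ = Z·M/(N_A·ρ) = 4 × 81.28 / (6.022 × 10²³ × 5.400 g/cm³) = 9.998 × 10^-23 cm³.
a = (9.998 × 10^-23)^(1/3) = 4.641 × 10^-8 cm = 4.64 Å.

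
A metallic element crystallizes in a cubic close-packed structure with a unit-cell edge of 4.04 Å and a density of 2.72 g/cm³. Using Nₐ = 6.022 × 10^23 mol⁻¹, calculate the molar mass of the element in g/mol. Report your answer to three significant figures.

An FCC cell has Z = 4 atoms; a = 4.040 × 10^-8 cm.
M = ρ·N_A·a³/Z = 2.72 × 6.022 × 10²³ × 6.594 × 10^-23 / 4 = 27.0 g/mol.

27.0 g/mol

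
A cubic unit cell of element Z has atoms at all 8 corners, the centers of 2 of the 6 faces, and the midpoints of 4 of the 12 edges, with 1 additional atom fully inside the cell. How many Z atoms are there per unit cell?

Corner atoms are shared by 8 cells (1/8 each), face atoms by 2 (1/2 each), edge atoms by 4 (1/4 each), interior atoms are unshared.
Net atoms = 8 × 1/8 + 2 × 1/2 + 4 × 1/4 + 1 = 1 + 1 + 1 + 1 = 4.

4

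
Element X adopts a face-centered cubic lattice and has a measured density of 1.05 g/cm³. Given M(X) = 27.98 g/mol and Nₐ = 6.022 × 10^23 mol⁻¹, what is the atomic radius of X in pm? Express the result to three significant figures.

For an FCC cell (Z = 4), a³ = Z·M/(N_A·ρ) = 4 × 27.98 / (6.022 × 10²³ × 1.050) = 1.770 × 10^-22 cm³, so a = 5.615 × 10^-8 cm = 561.5 pm.
Atoms touch along the face diagonal, so √2·a = 4r, so r = 0.3536 × a = 199 pm.

199 pm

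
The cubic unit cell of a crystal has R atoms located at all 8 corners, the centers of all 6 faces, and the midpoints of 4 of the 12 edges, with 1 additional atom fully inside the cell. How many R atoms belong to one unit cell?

6

Corner atoms are shared by 8 cells (1/8 each), face atoms by 2 (1/2 each), edge atoms by 4 (1/4 each), interior atoms are unshared.
Net atoms = 8 × 1/8 + 6 × 1/2 + 4 × 1/4 + 1 = 1 + 3 + 1 + 1 = 6.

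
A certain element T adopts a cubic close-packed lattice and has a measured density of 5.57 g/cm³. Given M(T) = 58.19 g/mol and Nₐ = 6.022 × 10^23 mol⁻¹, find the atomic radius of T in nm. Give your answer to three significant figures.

For an FCC cell (Z = 4), a³ = Z·M/(N_A·ρ) = 4 × 58.19 / (6.022 × 10²³ × 5.570) = 6.939 × 10^-23 cm³, so a = 4.109 × 10^-8 cm = 0.4109 nm.
Atoms touch along the face diagonal, so √2·a = 4r, so r = 0.3536 × a = 0.145 nm.

0.145 nm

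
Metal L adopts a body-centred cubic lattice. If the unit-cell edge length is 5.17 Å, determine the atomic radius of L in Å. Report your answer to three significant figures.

In a BCC lattice, atoms touch along the body diagonal, so √3·a = 4r.
r = √3·a/4 = 1.7321 × 5.17 / 4 = 2.24 Å.

2.24 Å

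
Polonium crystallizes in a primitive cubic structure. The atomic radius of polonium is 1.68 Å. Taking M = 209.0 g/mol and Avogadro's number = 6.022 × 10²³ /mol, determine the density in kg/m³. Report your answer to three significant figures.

9150 kg/m³

In a simple cubic lattice, atoms touch along the cell edge, so a = 2r, giving a = 3.360 Å = 3.360 × 10^-8 cm.
With Z = 1, ρ = Z·M/(N_A·a³) = 1 × 209.0 / (6.022 × 10²³ × 3.793 × 10^-23) = 9.149 g/cm³ = 9150 kg/m³.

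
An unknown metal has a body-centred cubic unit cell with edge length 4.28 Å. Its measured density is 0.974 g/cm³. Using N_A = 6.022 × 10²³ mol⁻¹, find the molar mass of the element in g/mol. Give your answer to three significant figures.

23.0 g/mol

A BCC cell has Z = 2 atoms; a = 4.280 × 10^-8 cm.
M = ρ·N_A·a³/Z = 0.974 × 6.022 × 10²³ × 7.840 × 10^-23 / 2 = 23.0 g/mol.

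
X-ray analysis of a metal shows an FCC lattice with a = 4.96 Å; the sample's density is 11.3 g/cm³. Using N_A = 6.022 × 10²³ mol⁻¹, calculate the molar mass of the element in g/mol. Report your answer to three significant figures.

208 g/mol

An FCC cell has Z = 4 atoms; a = 4.960 × 10^-8 cm.
M = ρ·N_A·a³/Z = 11.3 × 6.022 × 10²³ × 1.220 × 10^-22 / 4 = 208 g/mol.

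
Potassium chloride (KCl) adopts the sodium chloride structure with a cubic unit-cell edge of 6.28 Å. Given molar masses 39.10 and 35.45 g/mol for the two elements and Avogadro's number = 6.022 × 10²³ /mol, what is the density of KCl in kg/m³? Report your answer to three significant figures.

2000 kg/m³

The sodium chloride structure contains Z = 4 formula units per cell; M(KCl) = 39.10 + 35.45 = 74.55 g/mol.
a³ = (6.280 × 10^-8 cm)³ = 2.477 × 10^-22 cm³.
ρ = 4 × 74.55 / (6.022 × 10²³ × 2.477 × 10^-22) = 1.999 g/cm³ = 2000 kg/m³.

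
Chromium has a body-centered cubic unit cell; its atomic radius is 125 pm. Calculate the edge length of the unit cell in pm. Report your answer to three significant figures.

289 pm

In a BCC lattice, atoms touch along the body diagonal, so √3·a = 4r.
a = 4r/√3 = 4 × 125 / 1.7321 = 289 pm.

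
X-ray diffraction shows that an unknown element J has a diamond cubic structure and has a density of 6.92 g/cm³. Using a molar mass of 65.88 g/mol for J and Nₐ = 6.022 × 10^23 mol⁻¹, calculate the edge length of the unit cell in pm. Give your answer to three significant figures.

With Z = 8 atoms per diamond cubic cell, a³ = Z·M/(N_A·ρ) = 8 × 65.88 / (6.022 × 10²³ × 6.920 g/cm³) = 1.265 × 10^-22 cm³.
a = (1.265 × 10^-22)^(1/3) = 5.020 × 10^-8 cm = 502 pm.

502 pm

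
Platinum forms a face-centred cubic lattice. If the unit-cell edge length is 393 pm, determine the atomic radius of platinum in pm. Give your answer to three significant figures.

In an FCC lattice, atoms touch along the face diagonal, so √2·a = 4r.
r = √2·a/4 = 1.4142 × 393 / 4 = 139 pm.

139 pm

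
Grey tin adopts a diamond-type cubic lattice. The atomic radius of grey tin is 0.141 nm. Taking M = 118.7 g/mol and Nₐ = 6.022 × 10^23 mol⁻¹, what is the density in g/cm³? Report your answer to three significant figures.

5.71 g/cm³

In a diamond cubic lattice, nearest neighbors lie along the body diagonal with √3·a = 8r, giving a = 0.6513 nm = 6.513 × 10^-8 cm.
With Z = 8, ρ = Z·M/(N_A·a³) = 8 × 118.7 / (6.022 × 10²³ × 2.762 × 10^-22) = 5.709 g/cm³.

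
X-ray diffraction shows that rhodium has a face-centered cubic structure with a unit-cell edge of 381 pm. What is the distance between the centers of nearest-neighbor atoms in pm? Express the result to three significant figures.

In an FCC structure, atoms touch along the face diagonal, so √2·a = 4r; the nearest-neighbor distance equals 2r = 0.7071·a.
d = 0.7071 × 381 = 269 pm.

269 pm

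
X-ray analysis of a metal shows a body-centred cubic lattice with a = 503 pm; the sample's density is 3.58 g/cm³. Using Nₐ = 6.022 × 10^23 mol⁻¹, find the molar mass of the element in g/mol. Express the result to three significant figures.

A BCC cell has Z = 2 atoms; a = 5.030 × 10^-8 cm.
M = ρ·N_A·a³/Z = 3.58 × 6.022 × 10²³ × 1.273 × 10^-22 / 2 = 137 g/mol.

137 g/mol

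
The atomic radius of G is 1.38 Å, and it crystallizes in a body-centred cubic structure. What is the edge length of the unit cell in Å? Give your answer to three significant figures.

3.19 Å

In a BCC lattice, atoms touch along the body diagonal, so √3·a = 4r.
a = 4r/√3 = 4 × 1.38 / 1.7321 = 3.19 Å.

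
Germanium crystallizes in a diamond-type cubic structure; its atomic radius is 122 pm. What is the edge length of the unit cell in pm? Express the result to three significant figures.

In a diamond cubic lattice, nearest neighbors lie along the body diagonal with √3·a = 8r.
a = 8r/√3 = 8 × 122 / 1.7321 = 563 pm.

563 pm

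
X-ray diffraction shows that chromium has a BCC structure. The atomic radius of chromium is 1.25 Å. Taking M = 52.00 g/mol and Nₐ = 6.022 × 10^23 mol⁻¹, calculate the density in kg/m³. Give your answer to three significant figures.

7180 kg/m³

In a BCC lattice, atoms touch along the body diagonal, so √3·a = 4r, giving a = 2.887 Å = 2.887 × 10^-8 cm.
With Z = 2, ρ = Z·M/(N_A·a³) = 2 × 52.00 / (6.022 × 10²³ × 2.406 × 10^-23) = 7.179 g/cm³ = 7180 kg/m³.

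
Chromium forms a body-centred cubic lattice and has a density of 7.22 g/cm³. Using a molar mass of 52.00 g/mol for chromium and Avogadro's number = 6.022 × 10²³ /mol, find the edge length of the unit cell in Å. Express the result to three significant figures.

2.88 Å

With Z = 2 atoms per BCC cell, a³ = Z·M/(N_A·ρ) = 2 × 52.00 / (6.022 × 10²³ × 7.220 g/cm³) = 2.392 × 10^-23 cm³.
a = (2.392 × 10^-23)^(1/3) = 2.881 × 10^-8 cm = 2.88 Å.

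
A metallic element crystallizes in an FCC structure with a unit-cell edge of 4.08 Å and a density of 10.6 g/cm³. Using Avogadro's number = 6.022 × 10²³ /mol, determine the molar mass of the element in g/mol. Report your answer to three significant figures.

108 g/mol

An FCC cell has Z = 4 atoms; a = 4.080 × 10^-8 cm.
M = ρ·N_A·a³/Z = 10.6 × 6.022 × 10²³ × 6.792 × 10^-23 / 4 = 108 g/mol.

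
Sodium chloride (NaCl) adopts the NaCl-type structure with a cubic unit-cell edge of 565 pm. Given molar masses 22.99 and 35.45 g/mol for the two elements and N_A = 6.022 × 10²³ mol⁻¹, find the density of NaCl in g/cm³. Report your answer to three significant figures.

The NaCl-type structure contains Z = 4 formula units per cell; M(NaCl) = 22.99 + 35.45 = 58.44 g/mol.
a³ = (5.650 × 10^-8 cm)³ = 1.804 × 10^-22 cm³.
ρ = 4 × 58.44 / (6.022 × 10²³ × 1.804 × 10^-22) = 2.152 g/cm³.

2.15 g/cm³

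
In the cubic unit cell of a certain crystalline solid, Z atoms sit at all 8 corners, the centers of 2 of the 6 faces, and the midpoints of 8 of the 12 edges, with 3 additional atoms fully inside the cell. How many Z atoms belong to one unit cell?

7

Corner atoms are shared by 8 cells (1/8 each), face atoms by 2 (1/2 each), edge atoms by 4 (1/4 each), interior atoms are unshared.
Net atoms = 8 × 1/8 + 2 × 1/2 + 8 × 1/4 + 3 = 1 + 1 + 2 + 3 = 7.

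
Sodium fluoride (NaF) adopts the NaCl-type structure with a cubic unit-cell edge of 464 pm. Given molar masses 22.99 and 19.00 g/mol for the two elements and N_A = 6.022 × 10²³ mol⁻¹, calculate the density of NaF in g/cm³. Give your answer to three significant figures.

The NaCl-type structure contains Z = 4 formula units per cell; M(NaF) = 22.99 + 19.00 = 41.99 g/mol.
a³ = (4.640 × 10^-8 cm)³ = 9.990 × 10^-23 cm³.
ρ = 4 × 41.99 / (6.022 × 10²³ × 9.990 × 10^-23) = 2.792 g/cm³.

2.79 g/cm³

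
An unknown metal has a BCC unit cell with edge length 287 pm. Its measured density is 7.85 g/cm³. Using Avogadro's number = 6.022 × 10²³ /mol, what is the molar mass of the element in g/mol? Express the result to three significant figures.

A BCC cell has Z = 2 atoms; a = 2.870 × 10^-8 cm.
M = ρ·N_A·a³/Z = 7.85 × 6.022 × 10²³ × 2.364 × 10^-23 / 2 = 55.9 g/mol.

55.9 g/mol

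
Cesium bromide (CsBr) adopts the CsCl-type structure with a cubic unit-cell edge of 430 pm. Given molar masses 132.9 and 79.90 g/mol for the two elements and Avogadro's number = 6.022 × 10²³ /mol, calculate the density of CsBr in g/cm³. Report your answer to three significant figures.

The CsCl-type structure contains Z = 1 formula unit per cell; M(CsBr) = 132.9 + 79.90 = 212.8 g/mol.
a³ = (4.300 × 10^-8 cm)³ = 7.951 × 10^-23 cm³.
ρ = 1 × 212.8 / (6.022 × 10²³ × 7.951 × 10^-23) = 4.445 g/cm³.

4.44 g/cm³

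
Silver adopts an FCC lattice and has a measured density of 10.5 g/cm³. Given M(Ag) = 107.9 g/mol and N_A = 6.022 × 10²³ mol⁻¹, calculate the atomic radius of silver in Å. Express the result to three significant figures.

For an FCC cell (Z = 4), a³ = Z·M/(N_A·ρ) = 4 × 107.9 / (6.022 × 10²³ × 10.50) = 6.826 × 10^-23 cm³, so a = 4.087 × 10^-8 cm = 4.087 Å.
Atoms touch along the face diagonal, so √2·a = 4r, so r = 0.3536 × a = 1.44 Å.

1.44 Å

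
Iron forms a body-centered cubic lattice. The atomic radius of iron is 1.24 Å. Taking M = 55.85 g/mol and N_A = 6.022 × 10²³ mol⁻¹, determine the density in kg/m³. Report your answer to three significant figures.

In a BCC lattice, atoms touch along the body diagonal, so √3·a = 4r, giving a = 2.864 Å = 2.864 × 10^-8 cm.
With Z = 2, ρ = Z·M/(N_A·a³) = 2 × 55.85 / (6.022 × 10²³ × 2.348 × 10^-23) = 7.899 g/cm³ = 7900 kg/m³.

7900 kg/m³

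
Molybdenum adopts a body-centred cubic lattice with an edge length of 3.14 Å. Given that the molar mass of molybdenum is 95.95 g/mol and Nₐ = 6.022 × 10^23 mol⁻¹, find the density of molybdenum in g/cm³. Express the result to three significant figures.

A BCC unit cell contains Z = 2 atoms.
Cell volume: a³ = (3.14 Å)³ = (3.140 × 10^-8 cm)³ = 3.096 × 10^-23 cm³.
ρ = Z·M/(N_A·a³) = 2 × 95.95 / (6.022 × 10²³ × 3.096 × 10^-23) = 10.29 g/cm³.

10.3 g/cm³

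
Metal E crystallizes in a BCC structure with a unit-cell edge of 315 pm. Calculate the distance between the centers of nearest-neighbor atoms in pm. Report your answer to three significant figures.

273 pm

In a BCC structure, atoms touch along the body diagonal, so √3·a = 4r; the nearest-neighbor distance equals 2r = 0.8660·a.
d = 0.8660 × 315 = 273 pm.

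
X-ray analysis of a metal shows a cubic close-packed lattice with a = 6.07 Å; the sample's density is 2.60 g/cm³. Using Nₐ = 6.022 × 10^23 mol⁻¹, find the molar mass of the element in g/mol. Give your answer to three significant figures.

An FCC cell has Z = 4 atoms; a = 6.070 × 10^-8 cm.
M = ρ·N_A·a³/Z = 2.60 × 6.022 × 10²³ × 2.236 × 10^-22 / 4 = 87.5 g/mol.

87.5 g/mol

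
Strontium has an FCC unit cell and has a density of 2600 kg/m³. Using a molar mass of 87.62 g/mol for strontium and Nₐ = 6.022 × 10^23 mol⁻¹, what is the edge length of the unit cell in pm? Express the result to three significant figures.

With Z = 4 atoms per FCC cell, a³ = Z·M/(N_A·ρ) = 4 × 87.62 / (6.022 × 10²³ × 2.600 g/cm³) = 2.238 × 10^-22 cm³.
a = (2.238 × 10^-22)^(1/3) = 6.072 × 10^-8 cm = 607 pm.

607 pm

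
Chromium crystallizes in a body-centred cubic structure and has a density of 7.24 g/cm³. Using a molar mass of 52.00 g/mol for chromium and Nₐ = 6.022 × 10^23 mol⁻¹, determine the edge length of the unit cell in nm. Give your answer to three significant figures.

0.288 nm

With Z = 2 atoms per BCC cell, a³ = Z·M/(N_A·ρ) = 2 × 52.00 / (6.022 × 10²³ × 7.240 g/cm³) = 2.385 × 10^-23 cm³.
a = (2.385 × 10^-23)^(1/3) = 2.879 × 10^-8 cm = 0.288 nm.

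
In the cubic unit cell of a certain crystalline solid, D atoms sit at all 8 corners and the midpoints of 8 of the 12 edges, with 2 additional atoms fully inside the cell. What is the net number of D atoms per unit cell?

5

Corner atoms are shared by 8 cells (1/8 each), edge atoms by 4 (1/4 each), interior atoms are unshared.
Net atoms = 8 × 1/8 + 8 × 1/4 + 2 = 1 + 2 + 2 = 5.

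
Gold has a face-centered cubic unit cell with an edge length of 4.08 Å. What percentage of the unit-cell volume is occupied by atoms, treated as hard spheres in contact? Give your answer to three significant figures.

74.0%

In an FCC lattice atoms touch along the face diagonal, so √2·a = 4r, so r = 0.3536a = 1.442 Å.
Packing fraction = Z·(4/3)πr³ / a³ = 4 × (4/3)π × (1.442)³ / (4.08)³ = 0.7405 = 74.0%.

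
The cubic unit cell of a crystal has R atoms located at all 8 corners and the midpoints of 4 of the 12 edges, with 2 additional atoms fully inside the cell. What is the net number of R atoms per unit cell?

4

Corner atoms are shared by 8 cells (1/8 each), edge atoms by 4 (1/4 each), interior atoms are unshared.
Net atoms = 8 × 1/8 + 4 × 1/4 + 2 = 1 + 1 + 2 = 4.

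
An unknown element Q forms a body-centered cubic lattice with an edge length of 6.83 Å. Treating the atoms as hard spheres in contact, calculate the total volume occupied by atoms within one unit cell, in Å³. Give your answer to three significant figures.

217 Å³

In a BCC lattice atoms touch along the body diagonal, so √3·a = 4r, so r = 0.4330a = 2.957 Å.
V_atoms = Z × (4/3)πr³ = 2 × (4/3)π × (2.957)³ = 217 Å³.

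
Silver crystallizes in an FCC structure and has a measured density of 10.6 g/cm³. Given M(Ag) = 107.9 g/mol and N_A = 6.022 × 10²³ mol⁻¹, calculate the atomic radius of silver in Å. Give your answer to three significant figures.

1.44 Å

For an FCC cell (Z = 4), a³ = Z·M/(N_A·ρ) = 4 × 107.9 / (6.022 × 10²³ × 10.60) = 6.761 × 10^-23 cm³, so a = 4.074 × 10^-8 cm = 4.074 Å.
Atoms touch along the face diagonal, so √2·a = 4r, so r = 0.3536 × a = 1.44 Å.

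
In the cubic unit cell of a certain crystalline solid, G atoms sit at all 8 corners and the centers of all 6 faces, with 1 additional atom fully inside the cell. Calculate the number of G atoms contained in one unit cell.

5

Corner atoms are shared by 8 cells (1/8 each), face atoms by 2 (1/2 each), interior atoms are unshared.
Net atoms = 8 × 1/8 + 6 × 1/2 + 1 = 1 + 3 + 1 = 5.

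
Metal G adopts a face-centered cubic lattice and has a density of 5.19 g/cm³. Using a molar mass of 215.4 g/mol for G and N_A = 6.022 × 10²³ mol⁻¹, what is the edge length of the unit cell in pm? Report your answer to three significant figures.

With Z = 4 atoms per FCC cell, a³ = Z·M/(N_A·ρ) = 4 × 215.4 / (6.022 × 10²³ × 5.190 g/cm³) = 2.757 × 10^-22 cm³.
a = (2.757 × 10^-22)^(1/3) = 6.508 × 10^-8 cm = 651 pm.

651 pm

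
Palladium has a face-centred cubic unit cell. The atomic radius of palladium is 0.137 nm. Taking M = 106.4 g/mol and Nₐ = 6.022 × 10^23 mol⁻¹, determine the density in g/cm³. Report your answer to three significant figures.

In an FCC lattice, atoms touch along the face diagonal, so √2·a = 4r, giving a = 0.3875 nm = 3.875 × 10^-8 cm.
With Z = 4, ρ = Z·M/(N_A·a³) = 4 × 106.4 / (6.022 × 10²³ × 5.818 × 10^-23) = 12.15 g/cm³.

12.1 g/cm³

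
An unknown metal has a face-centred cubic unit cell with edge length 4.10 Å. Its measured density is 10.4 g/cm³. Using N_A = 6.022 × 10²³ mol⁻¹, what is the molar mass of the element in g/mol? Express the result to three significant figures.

An FCC cell has Z = 4 atoms; a = 4.100 × 10^-8 cm.
M = ρ·N_A·a³/Z = 10.4 × 6.022 × 10²³ × 6.892 × 10^-23 / 4 = 108 g/mol.

108 g/mol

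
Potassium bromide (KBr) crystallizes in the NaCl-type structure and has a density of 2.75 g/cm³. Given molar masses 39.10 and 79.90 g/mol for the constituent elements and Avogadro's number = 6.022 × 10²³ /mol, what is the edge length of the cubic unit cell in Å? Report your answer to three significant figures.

M(KBr) = 119.0 g/mol; Z = 4 formula units per cell.
a³ = Z·M/(N_A·ρ) = 4 × 119.0 / (6.022 × 10²³ × 2.75) = 2.874 × 10^-22 cm³, so a = 6.600 × 10^-8 cm = 6.60 Å.

6.60 Å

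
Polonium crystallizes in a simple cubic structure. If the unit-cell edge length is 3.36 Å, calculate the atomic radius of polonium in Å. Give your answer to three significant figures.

1.68 Å

In a simple cubic lattice, atoms touch along the cell edge, so a = 2r.
r = a/2 = 3.36/2 = 1.68 Å.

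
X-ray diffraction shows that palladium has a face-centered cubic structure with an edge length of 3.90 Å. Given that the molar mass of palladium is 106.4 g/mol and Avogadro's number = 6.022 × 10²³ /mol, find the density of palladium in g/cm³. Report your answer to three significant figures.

An FCC unit cell contains Z = 4 atoms.
Cell volume: a³ = (3.90 Å)³ = (3.900 × 10^-8 cm)³ = 5.932 × 10^-23 cm³.
ρ = Z·M/(N_A·a³) = 4 × 106.4 / (6.022 × 10²³ × 5.932 × 10^-23) = 11.91 g/cm³.

11.9 g/cm³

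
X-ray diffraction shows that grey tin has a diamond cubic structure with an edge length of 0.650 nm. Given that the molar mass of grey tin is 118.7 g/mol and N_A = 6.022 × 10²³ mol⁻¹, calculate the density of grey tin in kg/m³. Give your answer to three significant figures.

5740 kg/m³

A diamond cubic unit cell contains Z = 8 atoms.
Cell volume: a³ = (0.650 nm)³ = (6.500 × 10^-8 cm)³ = 2.746 × 10^-22 cm³.
ρ = Z·M/(N_A·a³) = 8 × 118.7 / (6.022 × 10²³ × 2.746 × 10^-22) = 5.742 g/cm³ = 5740 kg/m³.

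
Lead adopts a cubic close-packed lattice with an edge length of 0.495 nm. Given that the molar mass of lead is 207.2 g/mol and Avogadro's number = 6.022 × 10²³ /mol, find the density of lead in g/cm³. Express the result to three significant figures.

11.3 g/cm³

An FCC unit cell contains Z = 4 atoms.
Cell volume: a³ = (0.495 nm)³ = (4.950 × 10^-8 cm)³ = 1.213 × 10^-22 cm³.
ρ = Z·M/(N_A·a³) = 4 × 207.2 / (6.022 × 10²³ × 1.213 × 10^-22) = 11.35 g/cm³.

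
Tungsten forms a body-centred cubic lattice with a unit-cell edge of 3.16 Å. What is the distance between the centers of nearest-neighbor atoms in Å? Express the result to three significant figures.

2.74 Å

In a BCC structure, atoms touch along the body diagonal, so √3·a = 4r; the nearest-neighbor distance equals 2r = 0.8660·a.
d = 0.8660 × 3.16 = 2.74 Å.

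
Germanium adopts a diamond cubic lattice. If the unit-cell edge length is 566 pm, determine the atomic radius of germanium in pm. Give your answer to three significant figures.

123 pm

In a diamond cubic lattice, nearest neighbors lie along the body diagonal with √3·a = 8r.
r = √3·a/8 = 1.7321 × 566 / 8 = 123 pm.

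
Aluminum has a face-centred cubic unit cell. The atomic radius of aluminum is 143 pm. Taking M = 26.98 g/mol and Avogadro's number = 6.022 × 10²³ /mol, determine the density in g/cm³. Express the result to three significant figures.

In an FCC lattice, atoms touch along the face diagonal, so √2·a = 4r, giving a = 404.5 pm = 4.045 × 10^-8 cm.
With Z = 4, ρ = Z·M/(N_A·a³) = 4 × 26.98 / (6.022 × 10²³ × 6.617 × 10^-23) = 2.708 g/cm³.

2.71 g/cm³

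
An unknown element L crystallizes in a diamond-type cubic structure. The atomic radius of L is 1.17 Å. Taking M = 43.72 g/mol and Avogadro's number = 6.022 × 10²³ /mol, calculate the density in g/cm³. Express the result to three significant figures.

In a diamond cubic lattice, nearest neighbors lie along the body diagonal with √3·a = 8r, giving a = 5.404 Å = 5.404 × 10^-8 cm.
With Z = 8, ρ = Z·M/(N_A·a³) = 8 × 43.72 / (6.022 × 10²³ × 1.578 × 10^-22) = 3.680 g/cm³.

3.68 g/cm³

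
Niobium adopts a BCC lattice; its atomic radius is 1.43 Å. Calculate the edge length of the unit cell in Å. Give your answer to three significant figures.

3.30 Å

In a BCC lattice, atoms touch along the body diagonal, so √3·a = 4r.
a = 4r/√3 = 4 × 1.43 / 1.7321 = 3.30 Å.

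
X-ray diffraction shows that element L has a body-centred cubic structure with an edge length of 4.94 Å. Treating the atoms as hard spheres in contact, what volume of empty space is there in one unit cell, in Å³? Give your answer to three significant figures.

38.6 Å³

In a BCC lattice atoms touch along the body diagonal, so √3·a = 4r, so r = 0.4330a = 2.139 Å.
V_cell = a³ = 120.6 Å³; V_atoms = 2 × (4/3)πr³ = 82.00 Å³.
Empty space = 120.6 − 82.00 = 38.6 Å³.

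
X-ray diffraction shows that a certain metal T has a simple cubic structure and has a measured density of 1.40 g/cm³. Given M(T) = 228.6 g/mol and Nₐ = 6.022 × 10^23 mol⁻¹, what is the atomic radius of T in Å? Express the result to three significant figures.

For a simple cubic cell (Z = 1), a³ = Z·M/(N_A·ρ) = 1 × 228.6 / (6.022 × 10²³ × 1.400) = 2.711 × 10^-22 cm³, so a = 6.472 × 10^-8 cm = 6.472 Å.
Atoms touch along the cell edge, so a = 2r, so r = 0.5000 × a = 3.24 Å.

3.24 Å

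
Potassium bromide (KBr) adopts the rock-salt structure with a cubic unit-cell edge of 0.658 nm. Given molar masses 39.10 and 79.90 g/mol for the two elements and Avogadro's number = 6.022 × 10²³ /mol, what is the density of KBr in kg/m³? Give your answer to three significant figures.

The rock-salt structure contains Z = 4 formula units per cell; M(KBr) = 39.10 + 79.90 = 119.0 g/mol.
a³ = (6.580 × 10^-8 cm)³ = 2.849 × 10^-22 cm³.
ρ = 4 × 119.0 / (6.022 × 10²³ × 2.849 × 10^-22) = 2.775 g/cm³ = 2770 kg/m³.

2770 kg/m³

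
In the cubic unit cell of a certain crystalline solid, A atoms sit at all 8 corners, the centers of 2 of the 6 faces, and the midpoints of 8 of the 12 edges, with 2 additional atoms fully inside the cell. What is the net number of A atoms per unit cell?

Corner atoms are shared by 8 cells (1/8 each), face atoms by 2 (1/2 each), edge atoms by 4 (1/4 each), interior atoms are unshared.
Net atoms = 8 × 1/8 + 2 × 1/2 + 8 × 1/4 + 2 = 1 + 1 + 2 + 2 = 6.

6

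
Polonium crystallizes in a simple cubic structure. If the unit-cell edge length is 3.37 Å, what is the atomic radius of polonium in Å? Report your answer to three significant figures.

1.69 Å

In a simple cubic lattice, atoms touch along the cell edge, so a = 2r.
r = a/2 = 3.37/2 = 1.69 Å.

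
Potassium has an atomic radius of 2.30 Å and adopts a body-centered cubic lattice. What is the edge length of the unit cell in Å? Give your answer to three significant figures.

In a BCC lattice, atoms touch along the body diagonal, so √3·a = 4r.
a = 4r/√3 = 4 × 2.30 / 1.7321 = 5.31 Å.

5.31 Å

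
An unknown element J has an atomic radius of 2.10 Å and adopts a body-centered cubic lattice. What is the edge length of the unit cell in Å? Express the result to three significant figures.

In a BCC lattice, atoms touch along the body diagonal, so √3·a = 4r.
a = 4r/√3 = 4 × 2.10 / 1.7321 = 4.85 Å.

4.85 Å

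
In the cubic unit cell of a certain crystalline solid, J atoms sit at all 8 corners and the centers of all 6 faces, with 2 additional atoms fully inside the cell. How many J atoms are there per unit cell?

6

Corner atoms are shared by 8 cells (1/8 each), face atoms by 2 (1/2 each), interior atoms are unshared.
Net atoms = 8 × 1/8 + 6 × 1/2 + 2 = 1 + 3 + 2 = 6.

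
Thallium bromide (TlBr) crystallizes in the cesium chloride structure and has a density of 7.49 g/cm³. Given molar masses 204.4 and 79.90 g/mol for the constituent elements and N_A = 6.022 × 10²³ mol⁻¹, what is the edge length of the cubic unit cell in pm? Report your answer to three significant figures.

398 pm

M(TlBr) = 284.3 g/mol; Z = 1 formula unit per cell.
a³ = Z·M/(N_A·ρ) = 1 × 284.3 / (6.022 × 10²³ × 7.49) = 6.303 × 10^-23 cm³, so a = 3.980 × 10^-8 cm = 398 pm.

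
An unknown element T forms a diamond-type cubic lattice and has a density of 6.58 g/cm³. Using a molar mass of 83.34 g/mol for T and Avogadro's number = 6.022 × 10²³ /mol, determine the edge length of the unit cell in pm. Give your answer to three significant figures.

552 pm

With Z = 8 atoms per diamond cubic cell, a³ = Z·M/(N_A·ρ) = 8 × 83.34 / (6.022 × 10²³ × 6.580 g/cm³) = 1.683 × 10^-22 cm³.
a = (1.683 × 10^-22)^(1/3) = 5.521 × 10^-8 cm = 552 pm.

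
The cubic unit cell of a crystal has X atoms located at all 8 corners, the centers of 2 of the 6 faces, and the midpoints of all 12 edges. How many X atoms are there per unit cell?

Corner atoms are shared by 8 cells (1/8 each), face atoms by 2 (1/2 each), edge atoms by 4 (1/4 each).
Net atoms = 8 × 1/8 + 2 × 1/2 + 12 × 1/4 = 1 + 1 + 3 = 5.

5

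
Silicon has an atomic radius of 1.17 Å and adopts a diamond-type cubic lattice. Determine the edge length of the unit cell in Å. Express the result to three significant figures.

In a diamond cubic lattice, nearest neighbors lie along the body diagonal with √3·a = 8r.
a = 8r/√3 = 8 × 1.17 / 1.7321 = 5.40 Å.

5.40 Å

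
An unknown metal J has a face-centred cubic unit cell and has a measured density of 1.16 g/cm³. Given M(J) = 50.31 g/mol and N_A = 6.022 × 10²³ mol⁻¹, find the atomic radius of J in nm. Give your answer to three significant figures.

For an FCC cell (Z = 4), a³ = Z·M/(N_A·ρ) = 4 × 50.31 / (6.022 × 10²³ × 1.160) = 2.881 × 10^-22 cm³, so a = 6.604 × 10^-8 cm = 0.6604 nm.
Atoms touch along the face diagonal, so √2·a = 4r, so r = 0.3536 × a = 0.234 nm.

0.234 nm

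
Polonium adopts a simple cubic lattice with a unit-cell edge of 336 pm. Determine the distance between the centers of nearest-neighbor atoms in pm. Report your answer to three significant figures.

In a simple cubic structure, atoms touch along the cell edge, so a = 2r; the nearest-neighbor distance equals 2r = 1.000·a.
d = 1.000 × 336 = 336 pm.

336 pm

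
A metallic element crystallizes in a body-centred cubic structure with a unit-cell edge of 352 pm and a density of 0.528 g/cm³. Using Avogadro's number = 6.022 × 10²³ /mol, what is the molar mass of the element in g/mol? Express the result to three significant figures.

6.93 g/mol

A BCC cell has Z = 2 atoms; a = 3.520 × 10^-8 cm.
M = ρ·N_A·a³/Z = 0.528 × 6.022 × 10²³ × 4.361 × 10^-23 / 2 = 6.93 g/mol.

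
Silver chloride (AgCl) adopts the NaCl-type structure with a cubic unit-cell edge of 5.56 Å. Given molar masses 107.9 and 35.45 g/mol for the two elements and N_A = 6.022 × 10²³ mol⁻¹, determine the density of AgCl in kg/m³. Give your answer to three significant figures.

The NaCl-type structure contains Z = 4 formula units per cell; M(AgCl) = 107.9 + 35.45 = 143.35 g/mol.
a³ = (5.560 × 10^-8 cm)³ = 1.719 × 10^-22 cm³.
ρ = 4 × 143.35 / (6.022 × 10²³ × 1.719 × 10^-22) = 5.540 g/cm³ = 5540 kg/m³.

5540 kg/m³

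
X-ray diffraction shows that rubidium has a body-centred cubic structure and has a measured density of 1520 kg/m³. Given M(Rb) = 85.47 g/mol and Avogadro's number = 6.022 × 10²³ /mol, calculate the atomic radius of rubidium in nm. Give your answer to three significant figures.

For a BCC cell (Z = 2), a³ = Z·M/(N_A·ρ) = 2 × 85.47 / (6.022 × 10²³ × 1.520) = 1.867 × 10^-22 cm³, so a = 5.716 × 10^-8 cm = 0.5716 nm.
Atoms touch along the body diagonal, so √3·a = 4r, so r = 0.4330 × a = 0.248 nm.

0.248 nm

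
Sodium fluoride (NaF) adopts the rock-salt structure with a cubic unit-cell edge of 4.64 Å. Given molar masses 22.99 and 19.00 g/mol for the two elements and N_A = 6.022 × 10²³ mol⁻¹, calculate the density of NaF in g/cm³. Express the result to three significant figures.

The rock-salt structure contains Z = 4 formula units per cell; M(NaF) = 22.99 + 19.00 = 41.99 g/mol.
a³ = (4.640 × 10^-8 cm)³ = 9.990 × 10^-23 cm³.
ρ = 4 × 41.99 / (6.022 × 10²³ × 9.990 × 10^-23) = 2.792 g/cm³.

2.79 g/cm³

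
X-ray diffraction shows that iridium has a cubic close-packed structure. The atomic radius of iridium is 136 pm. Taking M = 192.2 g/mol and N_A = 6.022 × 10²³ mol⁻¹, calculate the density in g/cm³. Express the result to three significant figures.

22.4 g/cm³

In an FCC lattice, atoms touch along the face diagonal, so √2·a = 4r, giving a = 384.7 pm = 3.847 × 10^-8 cm.
With Z = 4, ρ = Z·M/(N_A·a³) = 4 × 192.2 / (6.022 × 10²³ × 5.692 × 10^-23) = 22.43 g/cm³.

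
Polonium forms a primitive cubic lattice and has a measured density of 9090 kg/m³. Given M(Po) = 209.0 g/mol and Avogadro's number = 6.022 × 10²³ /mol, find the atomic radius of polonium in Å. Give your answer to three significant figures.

1.68 Å

For a simple cubic cell (Z = 1), a³ = Z·M/(N_A·ρ) = 1 × 209.0 / (6.022 × 10²³ × 9.090) = 3.818 × 10^-23 cm³, so a = 3.367 × 10^-8 cm = 3.367 Å.
Atoms touch along the cell edge, so a = 2r, so r = 0.5000 × a = 1.68 Å.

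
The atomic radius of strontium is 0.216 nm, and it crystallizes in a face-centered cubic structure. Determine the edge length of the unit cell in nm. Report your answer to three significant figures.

0.611 nm

In an FCC lattice, atoms touch along the face diagonal, so √2·a = 4r.
a = 4r/√2 = 4 × 0.216 / 1.4142 = 0.611 nm.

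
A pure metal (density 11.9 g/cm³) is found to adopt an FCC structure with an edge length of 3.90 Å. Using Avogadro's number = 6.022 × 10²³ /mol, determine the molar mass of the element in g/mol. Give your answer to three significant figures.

An FCC cell has Z = 4 atoms; a = 3.900 × 10^-8 cm.
M = ρ·N_A·a³/Z = 11.9 × 6.022 × 10²³ × 5.932 × 10^-23 / 4 = 106 g/mol.

106 g/mol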